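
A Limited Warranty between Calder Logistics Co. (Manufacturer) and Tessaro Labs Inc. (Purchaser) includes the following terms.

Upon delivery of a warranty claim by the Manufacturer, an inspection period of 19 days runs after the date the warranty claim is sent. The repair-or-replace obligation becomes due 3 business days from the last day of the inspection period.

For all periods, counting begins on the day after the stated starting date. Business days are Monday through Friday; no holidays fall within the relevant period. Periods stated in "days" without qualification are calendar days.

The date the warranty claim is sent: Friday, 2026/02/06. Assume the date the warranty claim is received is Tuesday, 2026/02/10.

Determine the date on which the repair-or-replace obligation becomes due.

The last day of the inspection period: 19 calendar days after 2026/02/06 is 2026/02/25.
From Wednesday, 2026/02/25, 3 business days (Feb 26, Feb 27, Mar 2, skipping weekends) brings us to Monday, 2026/03/02, which is the date on which the repair-or-replace obligation becomes due.

2026/03/02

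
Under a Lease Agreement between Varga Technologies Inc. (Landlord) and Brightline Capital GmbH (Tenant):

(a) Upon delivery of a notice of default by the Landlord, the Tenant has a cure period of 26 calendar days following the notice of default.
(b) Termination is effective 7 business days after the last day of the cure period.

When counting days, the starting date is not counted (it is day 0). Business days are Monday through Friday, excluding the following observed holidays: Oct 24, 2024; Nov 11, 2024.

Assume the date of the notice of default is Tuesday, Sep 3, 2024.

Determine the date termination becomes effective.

The last day of the cure period: Sep 3, 2024 + 26 days = Sep 29, 2024.
The date termination becomes effective: counting 7 business days from Sunday, Sep 29, 2024 (Sep 30, Oct 1, Oct 2, Oct 3, Oct 4, Oct 7, Oct 8, skipping weekends) reaches Tuesday, Oct 8, 2024.

Oct 8, 2024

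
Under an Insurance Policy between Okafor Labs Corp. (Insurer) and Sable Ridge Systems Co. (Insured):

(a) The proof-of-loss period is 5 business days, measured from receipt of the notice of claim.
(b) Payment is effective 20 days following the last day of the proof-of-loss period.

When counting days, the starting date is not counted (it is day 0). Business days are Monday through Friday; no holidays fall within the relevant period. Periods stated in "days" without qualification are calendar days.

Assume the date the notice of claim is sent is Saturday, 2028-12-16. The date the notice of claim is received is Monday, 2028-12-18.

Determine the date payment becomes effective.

The last day of the proof-of-loss period: 5 business days after Monday, 2028-12-18, skipping weekends — Dec 19, Dec 20, Dec 21, Dec 22, Dec 25 — lands on Monday, 2028-12-25.
The date payment becomes effective: 20 calendar days after 2028-12-25 is 2029-01-14.

2029-01-14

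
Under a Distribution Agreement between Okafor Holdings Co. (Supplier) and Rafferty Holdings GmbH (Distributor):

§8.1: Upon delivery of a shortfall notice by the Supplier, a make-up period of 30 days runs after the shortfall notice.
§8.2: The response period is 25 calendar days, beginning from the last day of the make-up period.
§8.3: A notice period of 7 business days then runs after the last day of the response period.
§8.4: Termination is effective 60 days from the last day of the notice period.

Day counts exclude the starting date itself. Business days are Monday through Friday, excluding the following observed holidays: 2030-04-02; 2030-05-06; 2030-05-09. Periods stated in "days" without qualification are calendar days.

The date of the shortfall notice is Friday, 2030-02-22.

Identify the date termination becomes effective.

2030-06-28

Adding 30 calendar days to 2030-02-22 gives 2030-03-24, which is the last day of the make-up period.
The last day of the response period: 2030-03-24 + 25 days = 2030-04-18.
From Thursday, 2030-04-18, 7 business days (Apr 19, Apr 22, Apr 23, Apr 24, Apr 25, Apr 26, Apr 29, skipping weekends) brings us to Monday, 2030-04-29, which is the last day of the notice period.
The date termination becomes effective: 2030-04-29 + 60 days = 2030-06-28.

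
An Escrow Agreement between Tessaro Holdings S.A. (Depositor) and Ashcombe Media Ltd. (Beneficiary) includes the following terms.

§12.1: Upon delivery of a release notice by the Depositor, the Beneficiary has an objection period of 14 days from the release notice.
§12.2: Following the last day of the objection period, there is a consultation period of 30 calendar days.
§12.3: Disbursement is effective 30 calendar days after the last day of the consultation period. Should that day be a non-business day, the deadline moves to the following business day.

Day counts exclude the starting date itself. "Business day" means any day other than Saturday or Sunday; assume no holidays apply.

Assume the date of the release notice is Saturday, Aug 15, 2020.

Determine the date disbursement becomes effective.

Oct 28, 2020

The last day of the objection period: 14 calendar days after Aug 15, 2020 is Aug 29, 2020.
Adding 30 calendar days to Aug 29, 2020 gives Sep 28, 2020, which is the last day of the consultation period.
The date disbursement becomes effective: Sep 28, 2020 + 30 days = Oct 28, 2020. Oct 28, 2020 is a Wednesday, so no roll-forward applies.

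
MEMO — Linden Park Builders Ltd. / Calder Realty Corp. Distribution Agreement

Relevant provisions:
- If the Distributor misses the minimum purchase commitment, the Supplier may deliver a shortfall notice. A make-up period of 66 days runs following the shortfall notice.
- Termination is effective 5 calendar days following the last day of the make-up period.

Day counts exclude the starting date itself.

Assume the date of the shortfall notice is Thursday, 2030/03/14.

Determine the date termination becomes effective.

The last day of the make-up period: 66 calendar days after 2030/03/14 is 2030/05/19.
Adding 5 calendar days to 2030/05/19 gives 2030/05/24, which is the date termination becomes effective.

2030/05/24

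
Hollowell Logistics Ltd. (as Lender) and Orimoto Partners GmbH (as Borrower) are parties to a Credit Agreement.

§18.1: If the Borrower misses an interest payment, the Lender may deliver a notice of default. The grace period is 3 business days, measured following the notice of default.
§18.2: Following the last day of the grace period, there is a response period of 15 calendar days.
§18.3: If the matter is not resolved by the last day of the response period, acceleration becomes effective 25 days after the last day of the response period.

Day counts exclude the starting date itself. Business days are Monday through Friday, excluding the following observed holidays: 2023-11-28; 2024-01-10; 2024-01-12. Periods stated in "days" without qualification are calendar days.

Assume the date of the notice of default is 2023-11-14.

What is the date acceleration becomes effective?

2023-12-27

The last day of the grace period: 3 business days after Tuesday, 2023-11-14, skipping weekends — Nov 15, Nov 16, Nov 17 — lands on Friday, 2023-11-17.
The last day of the response period: 15 calendar days after 2023-11-17 is 2023-12-02.
The date acceleration becomes effective: 2023-12-02 + 25 days = 2023-12-27.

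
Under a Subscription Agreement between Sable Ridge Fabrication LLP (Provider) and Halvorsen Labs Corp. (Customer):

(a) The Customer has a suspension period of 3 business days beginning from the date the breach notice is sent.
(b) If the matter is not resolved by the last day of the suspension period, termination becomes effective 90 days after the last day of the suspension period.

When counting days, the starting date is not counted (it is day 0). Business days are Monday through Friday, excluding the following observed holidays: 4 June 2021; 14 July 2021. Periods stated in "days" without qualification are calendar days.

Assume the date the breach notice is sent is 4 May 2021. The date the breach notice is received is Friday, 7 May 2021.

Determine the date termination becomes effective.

The last day of the suspension period: counting 3 business days from Tuesday, 4 May 2021 (May 5, May 6, May 7, skipping weekends) reaches Friday, 7 May 2021.
The date termination becomes effective: 90 calendar days after 7 May 2021 is 5 August 2021.

5 August 2021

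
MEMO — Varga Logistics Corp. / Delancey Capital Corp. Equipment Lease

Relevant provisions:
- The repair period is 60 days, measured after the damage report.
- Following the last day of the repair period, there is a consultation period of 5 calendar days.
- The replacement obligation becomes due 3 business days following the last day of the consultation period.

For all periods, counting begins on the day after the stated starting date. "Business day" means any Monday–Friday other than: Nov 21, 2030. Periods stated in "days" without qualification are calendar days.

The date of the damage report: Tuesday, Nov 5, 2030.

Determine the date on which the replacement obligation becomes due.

Jan 14, 2031

The last day of the repair period: 60 calendar days after Nov 5, 2030 is Jan 4, 2031.
The last day of the consultation period: Jan 4, 2031 + 5 days = Jan 9, 2031.
The date on which the replacement obligation becomes due: counting 3 business days from Thursday, Jan 9, 2031 (Jan 10, Jan 13, Jan 14, skipping weekends) reaches Tuesday, Jan 14, 2031.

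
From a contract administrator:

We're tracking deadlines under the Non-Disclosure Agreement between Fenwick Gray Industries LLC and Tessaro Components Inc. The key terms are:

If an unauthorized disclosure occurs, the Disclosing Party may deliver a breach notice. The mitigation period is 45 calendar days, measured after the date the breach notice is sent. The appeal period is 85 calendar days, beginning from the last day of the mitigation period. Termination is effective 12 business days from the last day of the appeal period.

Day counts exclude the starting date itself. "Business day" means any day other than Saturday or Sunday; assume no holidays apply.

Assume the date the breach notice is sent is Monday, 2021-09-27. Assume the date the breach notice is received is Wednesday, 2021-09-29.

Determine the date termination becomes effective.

2022-02-22

Adding 45 calendar days to 2021-09-27 gives 2021-11-11, which is the last day of the mitigation period.
The last day of the appeal period: 85 calendar days after 2021-11-11 is 2022-02-04.
The date termination becomes effective: counting 12 business days from Friday, 2022-02-04 (Feb 7, Feb 8, Feb 9, Feb 10, …, Feb 18, Feb 21, Feb 22, skipping weekends) reaches Tuesday, 2022-02-22.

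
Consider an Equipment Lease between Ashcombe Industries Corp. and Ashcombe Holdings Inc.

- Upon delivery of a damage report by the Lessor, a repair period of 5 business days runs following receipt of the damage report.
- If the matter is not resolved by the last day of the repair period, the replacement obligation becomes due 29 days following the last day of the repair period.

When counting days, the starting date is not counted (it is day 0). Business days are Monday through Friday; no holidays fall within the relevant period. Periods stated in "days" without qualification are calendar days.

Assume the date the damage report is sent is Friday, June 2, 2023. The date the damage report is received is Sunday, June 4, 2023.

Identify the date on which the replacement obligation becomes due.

July 8, 2023

The last day of the repair period: counting 5 business days from Sunday, June 4, 2023 (Jun 5, Jun 6, Jun 7, Jun 8, Jun 9, skipping weekends) reaches Friday, June 9, 2023.
Adding 29 calendar days to June 9, 2023 gives July 8, 2023, which is the date on which the replacement obligation becomes due.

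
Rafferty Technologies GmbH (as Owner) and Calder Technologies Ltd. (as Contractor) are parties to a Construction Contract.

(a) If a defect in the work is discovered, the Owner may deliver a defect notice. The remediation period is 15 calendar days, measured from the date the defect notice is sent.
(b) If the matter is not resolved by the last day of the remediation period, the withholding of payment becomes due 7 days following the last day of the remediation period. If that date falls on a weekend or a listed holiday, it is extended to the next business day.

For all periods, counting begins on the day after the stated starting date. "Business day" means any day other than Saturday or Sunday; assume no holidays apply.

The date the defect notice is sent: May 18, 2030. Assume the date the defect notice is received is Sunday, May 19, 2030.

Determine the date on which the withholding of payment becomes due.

The last day of the remediation period: 15 calendar days after May 18, 2030 is June 2, 2030.
The date on which the withholding of payment becomes due: June 2, 2030 + 7 days = June 9, 2030. That falls on a Sunday, so it rolls to the next business day, Monday, June 10, 2030.

June 10, 2030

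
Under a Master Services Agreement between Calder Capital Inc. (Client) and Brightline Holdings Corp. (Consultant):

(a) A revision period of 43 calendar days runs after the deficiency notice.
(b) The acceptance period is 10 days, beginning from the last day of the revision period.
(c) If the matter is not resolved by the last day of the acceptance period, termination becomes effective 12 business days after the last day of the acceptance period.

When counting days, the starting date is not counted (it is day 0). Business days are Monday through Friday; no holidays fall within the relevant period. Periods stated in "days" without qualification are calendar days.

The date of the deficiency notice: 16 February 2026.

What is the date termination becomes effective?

Adding 43 calendar days to 16 February 2026 gives 31 March 2026, which is the last day of the revision period.
Adding 10 calendar days to 31 March 2026 gives 10 April 2026, which is the last day of the acceptance period.
From Friday, 10 April 2026, 12 business days (Apr 13, Apr 14, Apr 15, Apr 16, …, Apr 24, Apr 27, Apr 28, skipping weekends) brings us to Tuesday, 28 April 2026, which is the date termination becomes effective.

28 April 2026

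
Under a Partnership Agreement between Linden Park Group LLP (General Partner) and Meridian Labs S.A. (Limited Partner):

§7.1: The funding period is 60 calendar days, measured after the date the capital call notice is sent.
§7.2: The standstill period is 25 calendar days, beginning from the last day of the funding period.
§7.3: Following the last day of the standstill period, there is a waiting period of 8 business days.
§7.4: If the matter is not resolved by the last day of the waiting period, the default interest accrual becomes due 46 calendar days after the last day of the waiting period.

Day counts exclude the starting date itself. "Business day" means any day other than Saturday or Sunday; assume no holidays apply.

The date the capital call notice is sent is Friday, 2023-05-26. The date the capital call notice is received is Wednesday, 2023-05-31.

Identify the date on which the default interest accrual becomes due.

2023-10-15

The last day of the funding period: 2023-05-26 + 60 days = 2023-07-25.
The last day of the standstill period: 2023-07-25 + 25 days = 2023-08-19.
The last day of the waiting period: 8 business days after Saturday, 2023-08-19, skipping weekends — Aug 21, Aug 22, Aug 23, Aug 24, Aug 25, Aug 28, Aug 29, Aug 30 — lands on Wednesday, 2023-08-30.
The date on which the default interest accrual becomes due: 46 calendar days after 2023-08-30 is 2023-10-15.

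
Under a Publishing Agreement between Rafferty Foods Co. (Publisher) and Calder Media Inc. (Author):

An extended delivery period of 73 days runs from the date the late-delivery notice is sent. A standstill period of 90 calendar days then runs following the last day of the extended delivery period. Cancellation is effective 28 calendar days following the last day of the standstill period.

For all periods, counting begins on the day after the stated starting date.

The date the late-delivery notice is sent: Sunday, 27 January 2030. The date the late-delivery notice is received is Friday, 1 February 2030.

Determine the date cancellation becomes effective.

6 August 2030

The last day of the extended delivery period: 73 calendar days after 27 January 2030 is 10 April 2030.
The last day of the standstill period: 90 calendar days after 10 April 2030 is 9 July 2030.
Adding 28 calendar days to 9 July 2030 gives 6 August 2030, which is the date cancellation becomes effective.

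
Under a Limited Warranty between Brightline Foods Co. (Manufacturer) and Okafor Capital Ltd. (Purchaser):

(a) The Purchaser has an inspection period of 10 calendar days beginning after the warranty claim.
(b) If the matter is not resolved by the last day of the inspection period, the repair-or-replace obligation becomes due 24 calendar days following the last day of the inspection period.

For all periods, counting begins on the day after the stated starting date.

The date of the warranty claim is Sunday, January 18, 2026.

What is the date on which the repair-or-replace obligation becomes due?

February 21, 2026

The last day of the inspection period: 10 calendar days after January 18, 2026 is January 28, 2026.
The date on which the repair-or-replace obligation becomes due: 24 calendar days after January 28, 2026 is February 21, 2026.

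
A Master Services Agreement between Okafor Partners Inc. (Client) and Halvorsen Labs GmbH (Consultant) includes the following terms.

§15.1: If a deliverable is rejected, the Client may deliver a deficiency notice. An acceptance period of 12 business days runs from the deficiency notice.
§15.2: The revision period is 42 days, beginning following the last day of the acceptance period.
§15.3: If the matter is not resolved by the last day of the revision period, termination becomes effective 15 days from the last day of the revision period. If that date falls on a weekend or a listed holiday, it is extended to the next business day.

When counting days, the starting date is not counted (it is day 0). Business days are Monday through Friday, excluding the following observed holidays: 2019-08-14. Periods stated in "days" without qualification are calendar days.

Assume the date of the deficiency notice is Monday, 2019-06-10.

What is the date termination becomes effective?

2019-08-22

The last day of the acceptance period: 12 business days after Monday, 2019-06-10, skipping weekends — Jun 11, Jun 12, Jun 13, Jun 14, …, Jun 24, Jun 25, Jun 26 — lands on Wednesday, 2019-06-26.
Adding 42 calendar days to 2019-06-26 gives 2019-08-07, which is the last day of the revision period.
The date termination becomes effective: 2019-08-07 + 15 days = 2019-08-22. 2019-08-22 is a Thursday and is not a listed holiday, so no roll-forward applies.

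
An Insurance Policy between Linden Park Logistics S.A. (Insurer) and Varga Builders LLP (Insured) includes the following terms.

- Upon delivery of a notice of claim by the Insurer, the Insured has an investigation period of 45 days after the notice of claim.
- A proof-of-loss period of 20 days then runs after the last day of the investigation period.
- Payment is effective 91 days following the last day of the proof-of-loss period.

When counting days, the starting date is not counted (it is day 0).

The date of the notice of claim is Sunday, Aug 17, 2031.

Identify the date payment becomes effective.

The last day of the investigation period: Aug 17, 2031 + 45 days = Oct 1, 2031.
The last day of the proof-of-loss period: Oct 1, 2031 + 20 days = Oct 21, 2031.
The date payment becomes effective: 91 calendar days after Oct 21, 2031 is Jan 20, 2032.

Jan 20, 2032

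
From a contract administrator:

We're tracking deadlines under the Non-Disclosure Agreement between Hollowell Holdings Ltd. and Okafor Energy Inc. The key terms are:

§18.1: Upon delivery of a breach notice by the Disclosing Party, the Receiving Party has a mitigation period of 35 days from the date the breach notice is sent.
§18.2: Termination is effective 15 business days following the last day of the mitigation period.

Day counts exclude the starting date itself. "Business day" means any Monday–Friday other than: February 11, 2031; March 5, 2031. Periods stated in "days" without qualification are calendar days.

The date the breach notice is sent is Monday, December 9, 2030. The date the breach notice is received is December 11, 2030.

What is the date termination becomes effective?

The last day of the mitigation period: 35 calendar days after December 9, 2030 is January 13, 2031.
The date termination becomes effective: counting 15 business days from Monday, January 13, 2031 (Jan 14, Jan 15, Jan 16, Jan 17, …, Jan 30, Jan 31, Feb 3, skipping weekends) reaches Monday, February 3, 2031.

February 3, 2031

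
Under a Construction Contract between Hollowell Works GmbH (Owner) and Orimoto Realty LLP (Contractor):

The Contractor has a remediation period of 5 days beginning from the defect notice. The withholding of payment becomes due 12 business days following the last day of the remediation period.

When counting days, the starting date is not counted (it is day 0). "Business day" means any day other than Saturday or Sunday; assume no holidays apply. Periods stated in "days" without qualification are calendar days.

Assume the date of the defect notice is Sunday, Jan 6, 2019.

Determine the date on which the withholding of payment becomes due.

Jan 29, 2019

Adding 5 calendar days to Jan 6, 2019 gives Jan 11, 2019, which is the last day of the remediation period.
From Friday, Jan 11, 2019, 12 business days (Jan 14, Jan 15, Jan 16, Jan 17, …, Jan 25, Jan 28, Jan 29, skipping weekends) brings us to Tuesday, Jan 29, 2019, which is the date on which the withholding of payment becomes due.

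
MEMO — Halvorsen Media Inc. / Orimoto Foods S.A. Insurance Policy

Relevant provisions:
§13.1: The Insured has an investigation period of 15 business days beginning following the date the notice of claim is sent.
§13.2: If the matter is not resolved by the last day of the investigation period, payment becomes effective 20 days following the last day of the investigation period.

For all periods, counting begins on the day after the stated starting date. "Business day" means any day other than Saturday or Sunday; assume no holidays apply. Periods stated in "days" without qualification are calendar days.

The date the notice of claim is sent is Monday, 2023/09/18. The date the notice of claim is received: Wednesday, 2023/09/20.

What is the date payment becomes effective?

2023/10/29

The last day of the investigation period: counting 15 business days from Monday, 2023/09/18 (Sep 19, Sep 20, Sep 21, Sep 22, …, Oct 5, Oct 6, Oct 9, skipping weekends) reaches Monday, 2023/10/09.
The date payment becomes effective: 2023/10/09 + 20 days = 2023/10/29.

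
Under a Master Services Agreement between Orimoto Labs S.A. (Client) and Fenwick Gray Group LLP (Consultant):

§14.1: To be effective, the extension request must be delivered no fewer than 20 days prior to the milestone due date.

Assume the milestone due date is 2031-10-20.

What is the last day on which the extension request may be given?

2031-09-30

Counting back 20 calendar days from 2031-10-20 gives 2031-09-30.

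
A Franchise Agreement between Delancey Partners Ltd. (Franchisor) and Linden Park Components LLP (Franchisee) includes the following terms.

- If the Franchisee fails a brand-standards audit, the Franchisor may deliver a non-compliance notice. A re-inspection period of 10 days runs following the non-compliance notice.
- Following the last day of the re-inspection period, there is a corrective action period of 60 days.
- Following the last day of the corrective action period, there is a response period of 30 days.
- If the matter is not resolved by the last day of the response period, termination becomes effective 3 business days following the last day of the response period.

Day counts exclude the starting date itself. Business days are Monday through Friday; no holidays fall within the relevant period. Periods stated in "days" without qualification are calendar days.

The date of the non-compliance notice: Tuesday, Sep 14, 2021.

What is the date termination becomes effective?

Dec 28, 2021

The last day of the re-inspection period: 10 calendar days after Sep 14, 2021 is Sep 24, 2021.
The last day of the corrective action period: Sep 24, 2021 + 60 days = Nov 23, 2021.
Adding 30 calendar days to Nov 23, 2021 gives Dec 23, 2021, which is the last day of the response period.
The date termination becomes effective: counting 3 business days from Thursday, Dec 23, 2021 (Dec 24, Dec 27, Dec 28, skipping weekends) reaches Tuesday, Dec 28, 2021.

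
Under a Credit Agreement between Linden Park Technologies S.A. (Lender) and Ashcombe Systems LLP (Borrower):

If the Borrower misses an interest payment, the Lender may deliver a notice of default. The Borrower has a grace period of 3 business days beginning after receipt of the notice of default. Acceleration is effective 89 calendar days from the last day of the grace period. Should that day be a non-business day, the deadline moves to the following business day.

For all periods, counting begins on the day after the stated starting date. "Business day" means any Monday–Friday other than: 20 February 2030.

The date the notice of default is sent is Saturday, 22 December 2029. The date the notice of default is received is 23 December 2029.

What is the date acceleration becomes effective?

From Sunday, 23 December 2029, 3 business days (Dec 24, Dec 25, Dec 26, skipping weekends) brings us to Wednesday, 26 December 2029, which is the last day of the grace period.
Adding 89 calendar days to 26 December 2029 gives 25 March 2030, which is the date acceleration becomes effective. 25 March 2030 is a Monday and is not a listed holiday, so no roll-forward applies.

25 March 2030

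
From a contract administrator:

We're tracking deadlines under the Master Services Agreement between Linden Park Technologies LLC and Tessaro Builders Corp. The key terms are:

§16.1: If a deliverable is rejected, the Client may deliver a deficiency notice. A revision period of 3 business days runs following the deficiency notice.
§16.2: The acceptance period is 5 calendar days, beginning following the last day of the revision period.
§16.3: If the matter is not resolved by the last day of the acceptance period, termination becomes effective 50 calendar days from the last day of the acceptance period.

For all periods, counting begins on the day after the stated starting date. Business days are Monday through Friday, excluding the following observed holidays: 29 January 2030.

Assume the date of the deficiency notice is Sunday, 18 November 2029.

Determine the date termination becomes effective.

The last day of the revision period: counting 3 business days from Sunday, 18 November 2029 (Nov 19, Nov 20, Nov 21, skipping weekends) reaches Wednesday, 21 November 2029.
The last day of the acceptance period: 21 November 2029 + 5 days = 26 November 2029.
The date termination becomes effective: 50 calendar days after 26 November 2029 is 15 January 2030.

15 January 2030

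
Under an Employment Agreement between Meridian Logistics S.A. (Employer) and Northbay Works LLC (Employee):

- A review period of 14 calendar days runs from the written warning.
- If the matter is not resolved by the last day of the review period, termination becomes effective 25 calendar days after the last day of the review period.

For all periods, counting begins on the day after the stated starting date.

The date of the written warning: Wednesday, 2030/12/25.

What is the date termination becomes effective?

The last day of the review period: 2030/12/25 + 14 days = 2031/01/08.
The date termination becomes effective: 2031/01/08 + 25 days = 2031/02/02.

2031/02/02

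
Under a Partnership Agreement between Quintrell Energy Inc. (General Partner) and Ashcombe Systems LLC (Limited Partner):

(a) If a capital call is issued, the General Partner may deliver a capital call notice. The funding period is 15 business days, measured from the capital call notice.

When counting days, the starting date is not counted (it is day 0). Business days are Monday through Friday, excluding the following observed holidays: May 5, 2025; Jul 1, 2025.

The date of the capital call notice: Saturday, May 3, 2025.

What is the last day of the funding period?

May 26, 2025

The last day of the funding period: counting 15 business days from Saturday, May 3, 2025 (May 6, May 7, May 8, May 9, …, May 22, May 23, May 26, skipping weekends and the listed holiday on May 5) reaches Monday, May 26, 2025.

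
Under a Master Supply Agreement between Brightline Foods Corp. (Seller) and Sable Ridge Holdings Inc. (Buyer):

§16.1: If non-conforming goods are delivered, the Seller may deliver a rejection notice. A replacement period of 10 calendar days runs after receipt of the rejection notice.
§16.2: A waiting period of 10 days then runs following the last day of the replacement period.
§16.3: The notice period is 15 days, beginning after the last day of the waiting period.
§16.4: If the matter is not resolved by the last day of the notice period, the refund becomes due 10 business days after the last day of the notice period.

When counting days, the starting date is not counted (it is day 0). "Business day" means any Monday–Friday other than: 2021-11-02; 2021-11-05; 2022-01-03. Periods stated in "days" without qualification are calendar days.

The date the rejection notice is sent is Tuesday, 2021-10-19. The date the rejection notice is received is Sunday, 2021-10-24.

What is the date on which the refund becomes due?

2021-12-10

Adding 10 calendar days to 2021-10-24 gives 2021-11-03, which is the last day of the replacement period.
The last day of the waiting period: 2021-11-03 + 10 days = 2021-11-13.
The last day of the notice period: 15 calendar days after 2021-11-13 is 2021-11-28.
The date on which the refund becomes due: counting 10 business days from Sunday, 2021-11-28 (Nov 29, Nov 30, Dec 1, Dec 2, Dec 3, Dec 6, Dec 7, Dec 8, Dec 9, Dec 10, skipping weekends) reaches Friday, 2021-12-10.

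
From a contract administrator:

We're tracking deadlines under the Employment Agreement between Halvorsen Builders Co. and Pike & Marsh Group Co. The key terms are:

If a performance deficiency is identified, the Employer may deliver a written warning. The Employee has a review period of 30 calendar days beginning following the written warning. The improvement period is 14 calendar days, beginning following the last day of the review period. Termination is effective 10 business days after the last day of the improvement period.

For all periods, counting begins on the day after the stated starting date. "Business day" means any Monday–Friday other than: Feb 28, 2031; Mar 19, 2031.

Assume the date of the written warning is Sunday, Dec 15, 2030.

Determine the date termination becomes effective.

Adding 30 calendar days to Dec 15, 2030 gives Jan 14, 2031, which is the last day of the review period.
Adding 14 calendar days to Jan 14, 2031 gives Jan 28, 2031, which is the last day of the improvement period.
The date termination becomes effective: 10 business days after Tuesday, Jan 28, 2031, skipping weekends — Jan 29, Jan 30, Jan 31, Feb 3, Feb 4, Feb 5, Feb 6, Feb 7, Feb 10, Feb 11 — lands on Tuesday, Feb 11, 2031.

Feb 11, 2031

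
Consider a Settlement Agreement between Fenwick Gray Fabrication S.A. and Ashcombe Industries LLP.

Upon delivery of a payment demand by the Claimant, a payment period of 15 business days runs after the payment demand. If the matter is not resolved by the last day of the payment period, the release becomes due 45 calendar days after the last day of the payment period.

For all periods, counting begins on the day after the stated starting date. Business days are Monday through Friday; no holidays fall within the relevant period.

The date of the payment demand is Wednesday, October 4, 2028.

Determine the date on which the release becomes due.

From Wednesday, October 4, 2028, 15 business days (Oct 5, Oct 6, Oct 9, Oct 10, …, Oct 23, Oct 24, Oct 25, skipping weekends) brings us to Wednesday, October 25, 2028, which is the last day of the payment period.
The date on which the release becomes due: 45 calendar days after October 25, 2028 is December 9, 2028.

December 9, 2028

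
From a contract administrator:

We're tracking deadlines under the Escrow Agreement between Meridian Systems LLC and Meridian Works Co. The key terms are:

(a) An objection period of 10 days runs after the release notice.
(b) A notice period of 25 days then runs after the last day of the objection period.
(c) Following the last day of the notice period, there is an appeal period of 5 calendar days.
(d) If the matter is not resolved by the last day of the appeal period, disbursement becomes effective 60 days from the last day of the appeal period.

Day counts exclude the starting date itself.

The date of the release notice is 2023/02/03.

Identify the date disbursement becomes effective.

The last day of the objection period: 2023/02/03 + 10 days = 2023/02/13.
The last day of the notice period: 2023/02/13 + 25 days = 2023/03/10.
Adding 5 calendar days to 2023/03/10 gives 2023/03/15, which is the last day of the appeal period.
The date disbursement becomes effective: 2023/03/15 + 60 days = 2023/05/14.

2023/05/14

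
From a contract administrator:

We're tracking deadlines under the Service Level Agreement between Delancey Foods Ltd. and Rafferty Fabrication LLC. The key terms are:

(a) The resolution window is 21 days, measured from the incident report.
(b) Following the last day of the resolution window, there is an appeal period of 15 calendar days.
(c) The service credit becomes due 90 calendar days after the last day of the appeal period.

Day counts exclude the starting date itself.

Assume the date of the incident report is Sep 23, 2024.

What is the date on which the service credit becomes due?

Jan 27, 2025

The last day of the resolution window: 21 calendar days after Sep 23, 2024 is Oct 14, 2024.
The last day of the appeal period: Oct 14, 2024 + 15 days = Oct 29, 2024.
The date on which the service credit becomes due: 90 calendar days after Oct 29, 2024 is Jan 27, 2025.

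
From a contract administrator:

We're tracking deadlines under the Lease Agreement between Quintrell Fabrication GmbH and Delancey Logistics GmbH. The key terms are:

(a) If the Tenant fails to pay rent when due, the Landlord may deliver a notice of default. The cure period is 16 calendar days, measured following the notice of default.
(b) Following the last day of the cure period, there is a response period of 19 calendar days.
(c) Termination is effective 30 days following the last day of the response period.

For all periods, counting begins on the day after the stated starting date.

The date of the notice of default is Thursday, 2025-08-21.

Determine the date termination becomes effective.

Adding 16 calendar days to 2025-08-21 gives 2025-09-06, which is the last day of the cure period.
The last day of the response period: 2025-09-06 + 19 days = 2025-09-25.
The date termination becomes effective: 2025-09-25 + 30 days = 2025-10-25.

2025-10-25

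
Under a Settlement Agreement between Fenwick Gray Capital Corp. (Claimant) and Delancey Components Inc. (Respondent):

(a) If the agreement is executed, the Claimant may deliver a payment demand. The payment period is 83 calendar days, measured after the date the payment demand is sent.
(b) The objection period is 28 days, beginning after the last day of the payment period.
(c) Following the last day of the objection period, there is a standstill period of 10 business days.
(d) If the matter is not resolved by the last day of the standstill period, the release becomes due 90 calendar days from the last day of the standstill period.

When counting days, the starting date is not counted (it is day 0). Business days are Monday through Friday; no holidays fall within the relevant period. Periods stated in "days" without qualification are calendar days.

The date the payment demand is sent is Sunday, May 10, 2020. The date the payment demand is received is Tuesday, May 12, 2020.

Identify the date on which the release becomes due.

The last day of the payment period: May 10, 2020 + 83 days = August 1, 2020.
Adding 28 calendar days to August 1, 2020 gives August 29, 2020, which is the last day of the objection period.
The last day of the standstill period: counting 10 business days from Saturday, August 29, 2020 (Aug 31, Sep 1, Sep 2, Sep 3, Sep 4, Sep 7, Sep 8, Sep 9, Sep 10, Sep 11, skipping weekends) reaches Friday, September 11, 2020.
The date on which the release becomes due: September 11, 2020 + 90 days = December 10, 2020.

December 10, 2020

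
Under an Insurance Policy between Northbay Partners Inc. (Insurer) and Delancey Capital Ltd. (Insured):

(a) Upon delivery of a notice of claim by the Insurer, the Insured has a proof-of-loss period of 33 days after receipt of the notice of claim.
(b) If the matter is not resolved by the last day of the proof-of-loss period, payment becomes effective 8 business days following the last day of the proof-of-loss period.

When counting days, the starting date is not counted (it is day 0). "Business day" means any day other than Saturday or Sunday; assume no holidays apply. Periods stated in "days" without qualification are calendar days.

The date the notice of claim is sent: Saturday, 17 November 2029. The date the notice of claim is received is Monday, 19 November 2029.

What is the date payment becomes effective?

2 January 2030

The last day of the proof-of-loss period: 19 November 2029 + 33 days = 22 December 2029.
The date payment becomes effective: counting 8 business days from Saturday, 22 December 2029 (Dec 24, Dec 25, Dec 26, Dec 27, Dec 28, Dec 31, Jan 1, Jan 2, skipping weekends) reaches Wednesday, 2 January 2030.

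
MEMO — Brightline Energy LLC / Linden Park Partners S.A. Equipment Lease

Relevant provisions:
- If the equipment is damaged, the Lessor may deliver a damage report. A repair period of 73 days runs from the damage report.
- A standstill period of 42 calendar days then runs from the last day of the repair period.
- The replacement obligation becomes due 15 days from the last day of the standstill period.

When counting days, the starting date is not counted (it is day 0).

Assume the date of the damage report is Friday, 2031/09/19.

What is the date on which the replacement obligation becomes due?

2032/01/27

Adding 73 calendar days to 2031/09/19 gives 2031/12/01, which is the last day of the repair period.
Adding 42 calendar days to 2031/12/01 gives 2032/01/12, which is the last day of the standstill period.
Adding 15 calendar days to 2032/01/12 gives 2032/01/27, which is the date on which the replacement obligation becomes due.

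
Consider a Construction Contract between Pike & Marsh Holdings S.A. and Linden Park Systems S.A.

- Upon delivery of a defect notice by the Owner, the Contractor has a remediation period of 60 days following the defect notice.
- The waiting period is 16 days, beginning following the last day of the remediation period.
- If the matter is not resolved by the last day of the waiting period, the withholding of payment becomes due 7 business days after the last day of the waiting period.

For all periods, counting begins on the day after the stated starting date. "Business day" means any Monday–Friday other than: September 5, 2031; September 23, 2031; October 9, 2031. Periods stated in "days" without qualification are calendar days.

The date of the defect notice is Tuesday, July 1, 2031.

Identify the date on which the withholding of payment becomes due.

Adding 60 calendar days to July 1, 2031 gives August 30, 2031, which is the last day of the remediation period.
The last day of the waiting period: 16 calendar days after August 30, 2031 is September 15, 2031.
From Monday, September 15, 2031, 7 business days (Sep 16, Sep 17, Sep 18, Sep 19, Sep 22, Sep 24, Sep 25, skipping weekends and the listed holiday on Sep 23) brings us to Thursday, September 25, 2031, which is the date on which the withholding of payment becomes due.

September 25, 2031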